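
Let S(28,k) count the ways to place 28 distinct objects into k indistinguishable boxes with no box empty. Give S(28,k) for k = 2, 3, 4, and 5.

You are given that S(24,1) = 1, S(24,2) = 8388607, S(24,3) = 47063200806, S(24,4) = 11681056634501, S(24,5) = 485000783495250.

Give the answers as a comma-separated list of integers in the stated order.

[25] T[25,1]:1*1+0=1 · T[25,2]:2*8388607+1=16777215 · T[25,3]:3*47063200806+8388607=141197991025 · T[25,4]:4*11681056634501+47063200806=46771289738810 · T[25,5]:5*485000783495250+11681056634501=2436684974110751
[26] T[26,1]:1*1+0=1 · T[26,2]:2*16777215+1=33554431 · T[26,3]:3*141197991025+16777215=423610750290 · T[26,4]:4*46771289738810+141197991025=187226356946265 · T[26,5]:5*2436684974110751+46771289738810=12230196160292565
[27] T[27,1]:1*1+0=1 · T[27,2]:2*33554431+1=67108863 · T[27,3]:3*423610750290+33554431=1270865805301 · T[27,4]:4*187226356946265+423610750290=749329038535350 · T[27,5]:5*12230196160292565+187226356946265=61338207158409090
[28] T[28,2]:2*67108863+1=134217727 · T[28,3]:3*1270865805301+67108863=3812664524766 · T[28,4]:4*749329038535350+1270865805301=2998587019946701 · T[28,5]:5*61338207158409090+749329038535350=307440364830580800
Read S(28,2) = 134217727, S(28,3) = 3812664524766, S(28,4) = 2998587019946701, S(28,5) = 307440364830580800.

134217727, 3812664524766, 2998587019946701, 307440364830580800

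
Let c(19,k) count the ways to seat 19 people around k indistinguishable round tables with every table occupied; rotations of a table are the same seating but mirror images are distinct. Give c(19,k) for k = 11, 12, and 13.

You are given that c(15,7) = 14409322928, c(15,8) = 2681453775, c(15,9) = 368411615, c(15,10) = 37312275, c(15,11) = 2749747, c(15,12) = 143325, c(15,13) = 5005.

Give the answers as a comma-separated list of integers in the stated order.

1661573386473, 147560703732, 10246937272

i=16: T(16,8)=14409322928+15·2681453775=54631129553 | T(16,9)=2681453775+15·368411615=8207628000 | T(16,10)=368411615+15·37312275=928095740 | T(16,11)=37312275+15·2749747=78558480 | T(16,12)=2749747+15·143325=4899622 | T(16,13)=143325+15·5005=218400
i=17: T(17,9)=54631129553+16·8207628000=185953177553 | T(17,10)=8207628000+16·928095740=23057159840 | T(17,11)=928095740+16·78558480=2185031420 | T(17,12)=78558480+16·4899622=156952432 | T(17,13)=4899622+16·218400=8394022
i=18: T(18,10)=185953177553+17·23057159840=577924894833 | T(18,11)=23057159840+17·2185031420=60202693980 | T(18,12)=2185031420+17·156952432=4853222764 | T(18,13)=156952432+17·8394022=299650806
i=19: T(19,11)=577924894833+18·60202693980=1661573386473 | T(19,12)=60202693980+18·4853222764=147560703732 | T(19,13)=4853222764+18·299650806=10246937272
Read c(19,11) = 1661573386473, c(19,12) = 147560703732, c(19,13) = 10246937272.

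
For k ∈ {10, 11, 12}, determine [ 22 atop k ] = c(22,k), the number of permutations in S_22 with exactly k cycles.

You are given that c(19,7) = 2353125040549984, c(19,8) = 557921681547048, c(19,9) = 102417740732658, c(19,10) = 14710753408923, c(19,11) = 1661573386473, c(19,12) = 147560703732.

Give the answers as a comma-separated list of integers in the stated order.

276019109275035346, 37600535086859745, 4154823851430525

row 20: T[20][8]=19·557921681547048+2353125040549984=12953636989943896  T[20][9]=19·102417740732658+557921681547048=2503858755467550  T[20][10]=19·14710753408923+102417740732658=381922055502195  T[20][11]=19·1661573386473+14710753408923=46280647751910  T[20][12]=19·147560703732+1661573386473=4465226757381
row 21: T[21][9]=20·2503858755467550+12953636989943896=63030812099294896  T[21][10]=20·381922055502195+2503858755467550=10142299865511450  T[21][11]=20·46280647751910+381922055502195=1307535010540395  T[21][12]=20·4465226757381+46280647751910=135585182899530
row 22: T[22][10]=21·10142299865511450+63030812099294896=276019109275035346  T[22][11]=21·1307535010540395+10142299865511450=37600535086859745  T[22][12]=21·135585182899530+1307535010540395=4154823851430525
Read c(22,10) = 276019109275035346, c(22,11) = 37600535086859745, c(22,12) = 4154823851430525.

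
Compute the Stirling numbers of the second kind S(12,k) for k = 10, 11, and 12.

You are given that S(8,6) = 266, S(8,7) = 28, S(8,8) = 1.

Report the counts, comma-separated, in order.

i=9: T(9,7)=266+7·28=462 | T(9,8)=28+8·1=36 | T(9,9)=1+9·0=1
i=10: T(10,8)=462+8·36=750 | T(10,9)=36+9·1=45 | T(10,10)=1+10·0=1
i=11: T(11,9)=750+9·45=1155 | T(11,10)=45+10·1=55 | T(11,11)=1+11·0=1
i=12: T(12,10)=1155+10·55=1705 | T(12,11)=55+11·1=66 | T(12,12)=1+12·0=1
Read S(12,10) = 1705, S(12,11) = 66, S(12,12) = 1.

1705, 66, 1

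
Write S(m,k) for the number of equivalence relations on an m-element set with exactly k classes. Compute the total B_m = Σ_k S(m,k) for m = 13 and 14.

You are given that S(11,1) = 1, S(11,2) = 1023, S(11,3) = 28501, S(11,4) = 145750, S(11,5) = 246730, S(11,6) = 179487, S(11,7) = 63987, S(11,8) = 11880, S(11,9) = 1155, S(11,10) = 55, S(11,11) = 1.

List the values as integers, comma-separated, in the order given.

i=12: T(12,1)=0+1·1=1 | T(12,2)=1+2·1023=2047 | T(12,3)=1023+3·28501=86526 | T(12,4)=28501+4·145750=611501 | T(12,5)=145750+5·246730=1379400 | T(12,6)=246730+6·179487=1323652 | T(12,7)=179487+7·63987=627396 | T(12,8)=63987+8·11880=159027 | T(12,9)=11880+9·1155=22275 | T(12,10)=1155+10·55=1705 | T(12,11)=55+11·1=66 | T(12,12)=1+12·0=1
i=13: T(13,1)=0+1·1=1 | T(13,2)=1+2·2047=4095 | T(13,3)=2047+3·86526=261625 | T(13,4)=86526+4·611501=2532530 | T(13,5)=611501+5·1379400=7508501 | T(13,6)=1379400+6·1323652=9321312 | T(13,7)=1323652+7·627396=5715424 | T(13,8)=627396+8·159027=1899612 | T(13,9)=159027+9·22275=359502 | T(13,10)=22275+10·1705=39325 | T(13,11)=1705+11·66=2431 | T(13,12)=66+12·1=78 | T(13,13)=1+13·0=1
i=14: T(14,1)=0+1·1=1 | T(14,2)=1+2·4095=8191 | T(14,3)=4095+3·261625=788970 | T(14,4)=261625+4·2532530=10391745 | T(14,5)=2532530+5·7508501=40075035 | T(14,6)=7508501+6·9321312=63436373 | T(14,7)=9321312+7·5715424=49329280 | T(14,8)=5715424+8·1899612=20912320 | T(14,9)=1899612+9·359502=5135130 | T(14,10)=359502+10·39325=752752 | T(14,11)=39325+11·2431=66066 | T(14,12)=2431+12·78=3367 | T(14,13)=78+13·1=91 | T(14,14)=1+14·0=1
B_13 = ΣS(13,k) = 1+4095+261625+2532530+7508501+9321312+5715424+1899612+359502+39325+2431+78+1 = 27644437
B_14 = ΣS(14,k) = 1+8191+788970+10391745+40075035+63436373+49329280+20912320+5135130+752752+66066+3367+91+1 = 190899322

27644437, 190899322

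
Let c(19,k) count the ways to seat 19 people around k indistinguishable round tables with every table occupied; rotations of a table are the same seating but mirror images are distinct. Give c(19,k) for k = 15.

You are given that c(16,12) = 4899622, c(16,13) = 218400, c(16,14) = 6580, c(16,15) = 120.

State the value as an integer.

22323822

[17] T[17,13]:16*218400+4899622=8394022 · T[17,14]:16*6580+218400=323680 · T[17,15]:16*120+6580=8500
[18] T[18,14]:17*323680+8394022=13896582 · T[18,15]:17*8500+323680=468180
[19] T[19,15]:18*468180+13896582=22323822
Read c(19,15) = 22323822.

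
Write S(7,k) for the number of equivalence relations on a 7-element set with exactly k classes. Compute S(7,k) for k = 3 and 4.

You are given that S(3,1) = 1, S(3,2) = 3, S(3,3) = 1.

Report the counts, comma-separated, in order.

301, 350

i=4: T(4,1)=0+1·1=1 | T(4,2)=1+2·3=7 | T(4,3)=3+3·1=6 | T(4,4)=1+4·0=1
i=5: T(5,1)=0+1·1=1 | T(5,2)=1+2·7=15 | T(5,3)=7+3·6=25 | T(5,4)=6+4·1=10
i=6: T(6,2)=1+2·15=31 | T(6,3)=15+3·25=90 | T(6,4)=25+4·10=65
i=7: T(7,3)=31+3·90=301 | T(7,4)=90+4·65=350
Read S(7,3) = 301, S(7,4) = 350.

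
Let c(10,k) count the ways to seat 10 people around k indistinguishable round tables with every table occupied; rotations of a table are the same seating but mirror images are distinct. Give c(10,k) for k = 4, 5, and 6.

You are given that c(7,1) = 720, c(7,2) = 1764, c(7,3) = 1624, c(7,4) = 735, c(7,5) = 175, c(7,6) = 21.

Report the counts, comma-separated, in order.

row 8: T[8][2]=7·1764+720=13068  T[8][3]=7·1624+1764=13132  T[8][4]=7·735+1624=6769  T[8][5]=7·175+735=1960  T[8][6]=7·21+175=322
row 9: T[9][3]=8·13132+13068=118124  T[9][4]=8·6769+13132=67284  T[9][5]=8·1960+6769=22449  T[9][6]=8·322+1960=4536
row 10: T[10][4]=9·67284+118124=723680  T[10][5]=9·22449+67284=269325  T[10][6]=9·4536+22449=63273
Read c(10,4) = 723680, c(10,5) = 269325, c(10,6) = 63273.

723680, 269325, 63273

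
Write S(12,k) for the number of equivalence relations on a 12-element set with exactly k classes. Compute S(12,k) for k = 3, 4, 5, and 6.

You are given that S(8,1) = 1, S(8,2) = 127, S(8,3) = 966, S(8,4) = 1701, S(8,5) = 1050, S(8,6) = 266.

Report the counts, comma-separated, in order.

86526, 611501, 1379400, 1323652

[9] T[9,1]:1*1+0=1 · T[9,2]:2*127+1=255 · T[9,3]:3*966+127=3025 · T[9,4]:4*1701+966=7770 · T[9,5]:5*1050+1701=6951 · T[9,6]:6*266+1050=2646
[10] T[10,1]:1*1+0=1 · T[10,2]:2*255+1=511 · T[10,3]:3*3025+255=9330 · T[10,4]:4*7770+3025=34105 · T[10,5]:5*6951+7770=42525 · T[10,6]:6*2646+6951=22827
[11] T[11,2]:2*511+1=1023 · T[11,3]:3*9330+511=28501 · T[11,4]:4*34105+9330=145750 · T[11,5]:5*42525+34105=246730 · T[11,6]:6*22827+42525=179487
[12] T[12,3]:3*28501+1023=86526 · T[12,4]:4*145750+28501=611501 · T[12,5]:5*246730+145750=1379400 · T[12,6]:6*179487+246730=1323652
Read S(12,3) = 86526, S(12,4) = 611501, S(12,5) = 1379400, S(12,6) = 1323652.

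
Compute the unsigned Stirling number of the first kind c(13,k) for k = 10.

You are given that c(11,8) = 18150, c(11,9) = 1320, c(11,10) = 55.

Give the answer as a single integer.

55770

i=12: T(12,9)=18150+11·1320=32670 | T(12,10)=1320+11·55=1925
i=13: T(13,10)=32670+12·1925=55770
Read c(13,10) = 55770.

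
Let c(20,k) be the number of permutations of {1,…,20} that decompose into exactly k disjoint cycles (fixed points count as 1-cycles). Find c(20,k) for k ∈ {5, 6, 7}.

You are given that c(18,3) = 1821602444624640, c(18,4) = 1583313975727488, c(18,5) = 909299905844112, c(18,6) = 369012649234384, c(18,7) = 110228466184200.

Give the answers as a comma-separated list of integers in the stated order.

371384787345228000, 161429736530118960, 52260903362512720

[19] T[19,4]:18*1583313975727488+1821602444624640=30321254007719424 · T[19,5]:18*909299905844112+1583313975727488=17950712280921504 · T[19,6]:18*369012649234384+909299905844112=7551527592063024 · T[19,7]:18*110228466184200+369012649234384=2353125040549984
[20] T[20,5]:19*17950712280921504+30321254007719424=371384787345228000 · T[20,6]:19*7551527592063024+17950712280921504=161429736530118960 · T[20,7]:19*2353125040549984+7551527592063024=52260903362512720
Read c(20,5) = 371384787345228000, c(20,6) = 161429736530118960, c(20,7) = 52260903362512720.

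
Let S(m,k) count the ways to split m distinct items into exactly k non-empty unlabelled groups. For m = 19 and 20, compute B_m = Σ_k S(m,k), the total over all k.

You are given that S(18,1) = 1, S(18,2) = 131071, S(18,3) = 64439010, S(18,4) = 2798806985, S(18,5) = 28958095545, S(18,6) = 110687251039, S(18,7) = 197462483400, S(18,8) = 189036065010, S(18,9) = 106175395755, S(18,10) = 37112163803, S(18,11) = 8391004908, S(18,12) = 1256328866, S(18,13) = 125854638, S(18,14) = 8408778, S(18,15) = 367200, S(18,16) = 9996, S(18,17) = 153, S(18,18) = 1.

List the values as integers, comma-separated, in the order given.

r19: T_19,1=1×1+0=1; T_19,2=2×131071+1=262143; T_19,3=3×64439010+131071=193448101; T_19,4=4×2798806985+64439010=11259666950; T_19,5=5×28958095545+2798806985=147589284710; T_19,6=6×110687251039+28958095545=693081601779; T_19,7=7×197462483400+110687251039=1492924634839; T_19,8=8×189036065010+197462483400=1709751003480; T_19,9=9×106175395755+189036065010=1144614626805; T_19,10=10×37112163803+106175395755=477297033785; T_19,11=11×8391004908+37112163803=129413217791; T_19,12=12×1256328866+8391004908=23466951300; T_19,13=13×125854638+1256328866=2892439160; T_19,14=14×8408778+125854638=243577530; T_19,15=15×367200+8408778=13916778; T_19,16=16×9996+367200=527136; T_19,17=17×153+9996=12597; T_19,18=18×1+153=171; T_19,19=19×0+1=1
r20: T_20,1=1×1+0=1; T_20,2=2×262143+1=524287; T_20,3=3×193448101+262143=580606446; T_20,4=4×11259666950+193448101=45232115901; T_20,5=5×147589284710+11259666950=749206090500; T_20,6=6×693081601779+147589284710=4306078895384; T_20,7=7×1492924634839+693081601779=11143554045652; T_20,8=8×1709751003480+1492924634839=15170932662679; T_20,9=9×1144614626805+1709751003480=12011282644725; T_20,10=10×477297033785+1144614626805=5917584964655; T_20,11=11×129413217791+477297033785=1900842429486; T_20,12=12×23466951300+129413217791=411016633391; T_20,13=13×2892439160+23466951300=61068660380; T_20,14=14×243577530+2892439160=6302524580; T_20,15=15×13916778+243577530=452329200; T_20,16=16×527136+13916778=22350954; T_20,17=17×12597+527136=741285; T_20,18=18×171+12597=15675; T_20,19=19×1+171=190; T_20,20=20×0+1=1
B_19 = ΣS(19,k) = 1+262143+193448101+11259666950+147589284710+693081601779+1492924634839+1709751003480+1144614626805+477297033785+129413217791+23466951300+2892439160+243577530+13916778+527136+12597+171+1 = 5832742205057
B_20 = ΣS(20,k) = 1+524287+580606446+45232115901+749206090500+4306078895384+11143554045652+15170932662679+12011282644725+5917584964655+1900842429486+411016633391+61068660380+6302524580+452329200+22350954+741285+15675+190+1 = 51724158235372

5832742205057, 51724158235372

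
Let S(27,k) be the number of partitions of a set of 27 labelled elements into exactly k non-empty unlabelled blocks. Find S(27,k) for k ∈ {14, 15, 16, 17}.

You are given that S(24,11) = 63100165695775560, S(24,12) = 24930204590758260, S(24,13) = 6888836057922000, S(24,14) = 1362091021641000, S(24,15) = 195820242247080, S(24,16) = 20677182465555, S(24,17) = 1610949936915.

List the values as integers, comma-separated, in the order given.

[25] T[25,12]:12*24930204590758260+63100165695775560=362262620784874680 · T[25,13]:13*6888836057922000+24930204590758260=114485073343744260 · T[25,14]:14*1362091021641000+6888836057922000=25958110360896000 · T[25,15]:15*195820242247080+1362091021641000=4299394655347200 · T[25,16]:16*20677182465555+195820242247080=526655161695960 · T[25,17]:17*1610949936915+20677182465555=48063331393110
[26] T[26,13]:13*114485073343744260+362262620784874680=1850568574253550060 · T[26,14]:14*25958110360896000+114485073343744260=477898618396288260 · T[26,15]:15*4299394655347200+25958110360896000=90449030191104000 · T[26,16]:16*526655161695960+4299394655347200=12725877242482560 · T[26,17]:17*48063331393110+526655161695960=1343731795378830
[27] T[27,14]:14*477898618396288260+1850568574253550060=8541149231801585700 · T[27,15]:15*90449030191104000+477898618396288260=1834634071262848260 · T[27,16]:16*12725877242482560+90449030191104000=294063066070824960 · T[27,17]:17*1343731795378830+12725877242482560=35569317763922670
Read S(27,14) = 8541149231801585700, S(27,15) = 1834634071262848260, S(27,16) = 294063066070824960, S(27,17) = 35569317763922670.

8541149231801585700, 1834634071262848260, 294063066070824960, 35569317763922670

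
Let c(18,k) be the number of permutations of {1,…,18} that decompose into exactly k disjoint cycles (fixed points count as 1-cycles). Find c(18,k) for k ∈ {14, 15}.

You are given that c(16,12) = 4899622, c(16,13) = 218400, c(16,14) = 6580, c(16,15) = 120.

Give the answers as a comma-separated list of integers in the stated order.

r17: T_17,13=16×218400+4899622=8394022; T_17,14=16×6580+218400=323680; T_17,15=16×120+6580=8500
r18: T_18,14=17×323680+8394022=13896582; T_18,15=17×8500+323680=468180
Read c(18,14) = 13896582, c(18,15) = 468180.

13896582, 468180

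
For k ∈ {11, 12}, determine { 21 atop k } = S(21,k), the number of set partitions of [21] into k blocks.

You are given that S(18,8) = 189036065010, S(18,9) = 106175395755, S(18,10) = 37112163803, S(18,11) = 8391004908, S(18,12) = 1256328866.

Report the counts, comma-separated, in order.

26826851689001, 6833042030178

[19] T[19,9]:9*106175395755+189036065010=1144614626805 · T[19,10]:10*37112163803+106175395755=477297033785 · T[19,11]:11*8391004908+37112163803=129413217791 · T[19,12]:12*1256328866+8391004908=23466951300
[20] T[20,10]:10*477297033785+1144614626805=5917584964655 · T[20,11]:11*129413217791+477297033785=1900842429486 · T[20,12]:12*23466951300+129413217791=411016633391
[21] T[21,11]:11*1900842429486+5917584964655=26826851689001 · T[21,12]:12*411016633391+1900842429486=6833042030178
Read S(21,11) = 26826851689001, S(21,12) = 6833042030178.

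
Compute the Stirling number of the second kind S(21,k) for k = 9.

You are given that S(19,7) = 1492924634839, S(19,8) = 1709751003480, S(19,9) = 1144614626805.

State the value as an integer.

i=20: T(20,8)=1492924634839+8·1709751003480=15170932662679 | T(20,9)=1709751003480+9·1144614626805=12011282644725
i=21: T(21,9)=15170932662679+9·12011282644725=123272476465204
Read S(21,9) = 123272476465204.

123272476465204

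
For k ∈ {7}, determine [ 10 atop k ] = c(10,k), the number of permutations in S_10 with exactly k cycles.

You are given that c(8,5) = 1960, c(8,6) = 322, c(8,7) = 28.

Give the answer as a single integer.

i=9: T(9,6)=1960+8·322=4536 | T(9,7)=322+8·28=546
i=10: T(10,7)=4536+9·546=9450
Read c(10,7) = 9450.

9450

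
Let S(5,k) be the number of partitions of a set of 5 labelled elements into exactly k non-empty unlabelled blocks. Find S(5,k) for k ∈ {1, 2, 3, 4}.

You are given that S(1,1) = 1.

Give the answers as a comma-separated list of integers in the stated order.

1, 15, 25, 10

r2: T_2,1=1×1+0=1; T_2,2=2×0+1=1
r3: T_3,1=1×1+0=1; T_3,2=2×1+1=3; T_3,3=3×0+1=1
r4: T_4,1=1×1+0=1; T_4,2=2×3+1=7; T_4,3=3×1+3=6; T_4,4=4×0+1=1
r5: T_5,1=1×1+0=1; T_5,2=2×7+1=15; T_5,3=3×6+7=25; T_5,4=4×1+6=10
Read S(5,1) = 1, S(5,2) = 15, S(5,3) = 25, S(5,4) = 10.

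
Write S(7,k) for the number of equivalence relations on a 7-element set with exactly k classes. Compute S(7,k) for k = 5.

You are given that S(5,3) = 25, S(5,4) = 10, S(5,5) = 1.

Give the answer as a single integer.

140

i=6: T(6,4)=25+4·10=65 | T(6,5)=10+5·1=15
i=7: T(7,5)=65+5·15=140
Read S(7,5) = 140.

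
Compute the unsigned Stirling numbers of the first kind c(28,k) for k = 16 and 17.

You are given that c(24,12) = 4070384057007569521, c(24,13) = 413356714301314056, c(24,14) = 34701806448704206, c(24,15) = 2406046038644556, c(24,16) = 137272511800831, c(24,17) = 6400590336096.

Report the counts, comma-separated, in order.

[25] T[25,13]:24*413356714301314056+4070384057007569521=13990945200239106865 · T[25,14]:24*34701806448704206+413356714301314056=1246200069070215000 · T[25,15]:24*2406046038644556+34701806448704206=92446911376173550 · T[25,16]:24*137272511800831+2406046038644556=5700586321864500 · T[25,17]:24*6400590336096+137272511800831=290886679867135
[26] T[26,14]:25*1246200069070215000+13990945200239106865=45145946926994481865 · T[26,15]:25*92446911376173550+1246200069070215000=3557372853474553750 · T[26,16]:25*5700586321864500+92446911376173550=234961569422786050 · T[26,17]:25*290886679867135+5700586321864500=12972753318542875
[27] T[27,15]:26*3557372853474553750+45145946926994481865=137637641117332879365 · T[27,16]:26*234961569422786050+3557372853474553750=9666373658466991050 · T[27,17]:26*12972753318542875+234961569422786050=572253155704900800
[28] T[28,16]:27*9666373658466991050+137637641117332879365=398629729895941637715 · T[28,17]:27*572253155704900800+9666373658466991050=25117208862499312650
Read c(28,16) = 398629729895941637715, c(28,17) = 25117208862499312650.

398629729895941637715, 25117208862499312650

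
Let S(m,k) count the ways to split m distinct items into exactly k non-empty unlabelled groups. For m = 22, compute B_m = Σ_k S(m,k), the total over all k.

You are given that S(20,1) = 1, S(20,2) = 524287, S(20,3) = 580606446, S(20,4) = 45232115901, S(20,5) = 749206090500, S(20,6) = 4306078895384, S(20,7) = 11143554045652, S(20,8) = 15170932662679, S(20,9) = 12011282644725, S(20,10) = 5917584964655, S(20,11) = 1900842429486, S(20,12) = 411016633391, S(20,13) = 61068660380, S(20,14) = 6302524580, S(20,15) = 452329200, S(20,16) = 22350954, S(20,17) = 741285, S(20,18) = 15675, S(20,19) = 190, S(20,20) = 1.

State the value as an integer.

4506715738447323

r21: T_21,1=1×1+0=1; T_21,2=2×524287+1=1048575; T_21,3=3×580606446+524287=1742343625; T_21,4=4×45232115901+580606446=181509070050; T_21,5=5×749206090500+45232115901=3791262568401; T_21,6=6×4306078895384+749206090500=26585679462804; T_21,7=7×11143554045652+4306078895384=82310957214948; T_21,8=8×15170932662679+11143554045652=132511015347084; T_21,9=9×12011282644725+15170932662679=123272476465204; T_21,10=10×5917584964655+12011282644725=71187132291275; T_21,11=11×1900842429486+5917584964655=26826851689001; T_21,12=12×411016633391+1900842429486=6833042030178; T_21,13=13×61068660380+411016633391=1204909218331; T_21,14=14×6302524580+61068660380=149304004500; T_21,15=15×452329200+6302524580=13087462580; T_21,16=16×22350954+452329200=809944464; T_21,17=17×741285+22350954=34952799; T_21,18=18×15675+741285=1023435; T_21,19=19×190+15675=19285; T_21,20=20×1+190=210; T_21,21=21×0+1=1
r22: T_22,1=1×1+0=1; T_22,2=2×1048575+1=2097151; T_22,3=3×1742343625+1048575=5228079450; T_22,4=4×181509070050+1742343625=727778623825; T_22,5=5×3791262568401+181509070050=19137821912055; T_22,6=6×26585679462804+3791262568401=163305339345225; T_22,7=7×82310957214948+26585679462804=602762379967440; T_22,8=8×132511015347084+82310957214948=1142399079991620; T_22,9=9×123272476465204+132511015347084=1241963303533920; T_22,10=10×71187132291275+123272476465204=835143799377954; T_22,11=11×26826851689001+71187132291275=366282500870286; T_22,12=12×6833042030178+26826851689001=108823356051137; T_22,13=13×1204909218331+6833042030178=22496861868481; T_22,14=14×149304004500+1204909218331=3295165281331; T_22,15=15×13087462580+149304004500=345615943200; T_22,16=16×809944464+13087462580=26046574004; T_22,17=17×34952799+809944464=1404142047; T_22,18=18×1023435+34952799=53374629; T_22,19=19×19285+1023435=1389850; T_22,20=20×210+19285=23485; T_22,21=21×1+210=231; T_22,22=22×0+1=1
B_22 = ΣS(22,k) = 1+2097151+5228079450+727778623825+19137821912055+163305339345225+602762379967440+1142399079991620+1241963303533920+835143799377954+366282500870286+108823356051137+22496861868481+3295165281331+345615943200+26046574004+1404142047+53374629+1389850+23485+231+1 = 4506715738447323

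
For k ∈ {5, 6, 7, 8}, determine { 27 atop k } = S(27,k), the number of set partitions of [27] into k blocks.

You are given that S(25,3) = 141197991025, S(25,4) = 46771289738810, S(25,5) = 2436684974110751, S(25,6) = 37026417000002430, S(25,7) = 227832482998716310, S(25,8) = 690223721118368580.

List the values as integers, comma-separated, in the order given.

61338207158409090, 1359801318005044551, 11647571772911241531, 47628831813556336200

@26  (26,4):46771289738810·4+141197991025→187226356946265, (26,5):2436684974110751·5+46771289738810→12230196160292565, (26,6):37026417000002430·6+2436684974110751→224595186974125331, (26,7):227832482998716310·7+37026417000002430→1631853797991016600, (26,8):690223721118368580·8+227832482998716310→5749622251945664950
@27  (27,5):12230196160292565·5+187226356946265→61338207158409090, (27,6):224595186974125331·6+12230196160292565→1359801318005044551, (27,7):1631853797991016600·7+224595186974125331→11647571772911241531, (27,8):5749622251945664950·8+1631853797991016600→47628831813556336200
Read S(27,5) = 61338207158409090, S(27,6) = 1359801318005044551, S(27,7) = 11647571772911241531, S(27,8) = 47628831813556336200.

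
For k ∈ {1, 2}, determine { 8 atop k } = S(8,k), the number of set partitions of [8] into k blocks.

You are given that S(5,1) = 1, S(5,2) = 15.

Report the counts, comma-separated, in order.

r6: T_6,1=1×1+0=1; T_6,2=2×15+1=31
r7: T_7,1=1×1+0=1; T_7,2=2×31+1=63
r8: T_8,1=1×1+0=1; T_8,2=2×63+1=127
Read S(8,1) = 1, S(8,2) = 127.

1, 127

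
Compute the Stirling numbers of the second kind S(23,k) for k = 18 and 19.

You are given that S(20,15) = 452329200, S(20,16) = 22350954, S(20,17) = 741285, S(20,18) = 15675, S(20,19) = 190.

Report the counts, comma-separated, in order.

row 21: T[21][16]=16·22350954+452329200=809944464  T[21][17]=17·741285+22350954=34952799  T[21][18]=18·15675+741285=1023435  T[21][19]=19·190+15675=19285
row 22: T[22][17]=17·34952799+809944464=1404142047  T[22][18]=18·1023435+34952799=53374629  T[22][19]=19·19285+1023435=1389850
row 23: T[23][18]=18·53374629+1404142047=2364885369  T[23][19]=19·1389850+53374629=79781779
Read S(23,18) = 2364885369, S(23,19) = 79781779.

2364885369, 79781779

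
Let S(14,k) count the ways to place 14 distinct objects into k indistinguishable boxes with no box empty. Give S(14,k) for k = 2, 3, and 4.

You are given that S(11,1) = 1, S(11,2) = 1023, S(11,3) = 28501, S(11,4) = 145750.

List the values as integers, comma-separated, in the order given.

8191, 788970, 10391745

[12] T[12,1]:1*1+0=1 · T[12,2]:2*1023+1=2047 · T[12,3]:3*28501+1023=86526 · T[12,4]:4*145750+28501=611501
[13] T[13,1]:1*1+0=1 · T[13,2]:2*2047+1=4095 · T[13,3]:3*86526+2047=261625 · T[13,4]:4*611501+86526=2532530
[14] T[14,2]:2*4095+1=8191 · T[14,3]:3*261625+4095=788970 · T[14,4]:4*2532530+261625=10391745
Read S(14,2) = 8191, S(14,3) = 788970, S(14,4) = 10391745.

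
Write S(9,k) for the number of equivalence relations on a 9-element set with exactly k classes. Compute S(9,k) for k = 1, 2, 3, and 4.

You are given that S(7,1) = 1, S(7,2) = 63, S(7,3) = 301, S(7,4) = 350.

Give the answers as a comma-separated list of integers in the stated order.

1, 255, 3025, 7770

i=8: T(8,1)=0+1·1=1 | T(8,2)=1+2·63=127 | T(8,3)=63+3·301=966 | T(8,4)=301+4·350=1701
i=9: T(9,1)=0+1·1=1 | T(9,2)=1+2·127=255 | T(9,3)=127+3·966=3025 | T(9,4)=966+4·1701=7770
Read S(9,1) = 1, S(9,2) = 255, S(9,3) = 3025, S(9,4) = 7770.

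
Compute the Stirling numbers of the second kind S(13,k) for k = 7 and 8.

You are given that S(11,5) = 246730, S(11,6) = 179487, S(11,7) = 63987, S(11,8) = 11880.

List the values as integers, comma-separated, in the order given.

r12: T_12,6=6×179487+246730=1323652; T_12,7=7×63987+179487=627396; T_12,8=8×11880+63987=159027
r13: T_13,7=7×627396+1323652=5715424; T_13,8=8×159027+627396=1899612
Read S(13,7) = 5715424, S(13,8) = 1899612.

5715424, 1899612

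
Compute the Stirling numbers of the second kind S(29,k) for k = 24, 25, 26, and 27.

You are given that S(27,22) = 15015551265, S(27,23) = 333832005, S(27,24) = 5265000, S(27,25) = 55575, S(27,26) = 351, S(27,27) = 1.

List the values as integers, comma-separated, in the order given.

r28: T_28,23=23×333832005+15015551265=22693687380; T_28,24=24×5265000+333832005=460192005; T_28,25=25×55575+5265000=6654375; T_28,26=26×351+55575=64701; T_28,27=27×1+351=378
r29: T_29,24=24×460192005+22693687380=33738295500; T_29,25=25×6654375+460192005=626551380; T_29,26=26×64701+6654375=8336601; T_29,27=27×378+64701=74907
Read S(29,24) = 33738295500, S(29,25) = 626551380, S(29,26) = 8336601, S(29,27) = 74907.

33738295500, 626551380, 8336601, 74907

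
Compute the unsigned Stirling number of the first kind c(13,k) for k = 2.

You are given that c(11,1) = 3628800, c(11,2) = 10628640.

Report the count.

1486442880

[12] T[12,1]:11*3628800+0=39916800 · T[12,2]:11*10628640+3628800=120543840
[13] T[13,2]:12*120543840+39916800=1486442880
Read c(13,2) = 1486442880.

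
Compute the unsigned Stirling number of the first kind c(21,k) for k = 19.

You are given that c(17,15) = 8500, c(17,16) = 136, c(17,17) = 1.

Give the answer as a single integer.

r18: T_18,16=17×136+8500=10812; T_18,17=17×1+136=153; T_18,18=17×0+1=1
r19: T_19,17=18×153+10812=13566; T_19,18=18×1+153=171; T_19,19=18×0+1=1
r20: T_20,18=19×171+13566=16815; T_20,19=19×1+171=190
r21: T_21,19=20×190+16815=20615
Read c(21,19) = 20615.

20615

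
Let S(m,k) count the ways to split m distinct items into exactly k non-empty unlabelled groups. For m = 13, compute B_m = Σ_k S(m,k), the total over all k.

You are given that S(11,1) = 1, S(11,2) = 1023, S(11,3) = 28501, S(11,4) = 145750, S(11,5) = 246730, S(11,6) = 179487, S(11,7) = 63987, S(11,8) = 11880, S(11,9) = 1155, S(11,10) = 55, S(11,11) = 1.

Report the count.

r12: T_12,1=1×1+0=1; T_12,2=2×1023+1=2047; T_12,3=3×28501+1023=86526; T_12,4=4×145750+28501=611501; T_12,5=5×246730+145750=1379400; T_12,6=6×179487+246730=1323652; T_12,7=7×63987+179487=627396; T_12,8=8×11880+63987=159027; T_12,9=9×1155+11880=22275; T_12,10=10×55+1155=1705; T_12,11=11×1+55=66; T_12,12=12×0+1=1
r13: T_13,1=1×1+0=1; T_13,2=2×2047+1=4095; T_13,3=3×86526+2047=261625; T_13,4=4×611501+86526=2532530; T_13,5=5×1379400+611501=7508501; T_13,6=6×1323652+1379400=9321312; T_13,7=7×627396+1323652=5715424; T_13,8=8×159027+627396=1899612; T_13,9=9×22275+159027=359502; T_13,10=10×1705+22275=39325; T_13,11=11×66+1705=2431; T_13,12=12×1+66=78; T_13,13=13×0+1=1
B_13 = ΣS(13,k) = 1+4095+261625+2532530+7508501+9321312+5715424+1899612+359502+39325+2431+78+1 = 27644437

27644437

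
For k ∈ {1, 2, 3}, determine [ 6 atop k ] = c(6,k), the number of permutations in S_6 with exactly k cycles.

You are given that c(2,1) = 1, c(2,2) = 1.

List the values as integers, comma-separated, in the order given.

120, 274, 225

@3  (3,1):1·2+0→2, (3,2):1·2+1→3, (3,3):0·2+1→1
@4  (4,1):2·3+0→6, (4,2):3·3+2→11, (4,3):1·3+3→6
@5  (5,1):6·4+0→24, (5,2):11·4+6→50, (5,3):6·4+11→35
@6  (6,1):24·5+0→120, (6,2):50·5+24→274, (6,3):35·5+50→225
Read c(6,1) = 120, c(6,2) = 274, c(6,3) = 225.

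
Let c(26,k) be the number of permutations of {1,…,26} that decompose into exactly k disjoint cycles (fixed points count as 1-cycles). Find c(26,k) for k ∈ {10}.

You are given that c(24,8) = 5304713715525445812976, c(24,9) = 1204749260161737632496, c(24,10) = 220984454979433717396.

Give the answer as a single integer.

196928100451110820242880

row 25: T[25][9]=24·1204749260161737632496+5304713715525445812976=34218695959407148992880  T[25][10]=24·220984454979433717396+1204749260161737632496=6508376179668146850000
row 26: T[26][10]=25·6508376179668146850000+34218695959407148992880=196928100451110820242880
Read c(26,10) = 196928100451110820242880.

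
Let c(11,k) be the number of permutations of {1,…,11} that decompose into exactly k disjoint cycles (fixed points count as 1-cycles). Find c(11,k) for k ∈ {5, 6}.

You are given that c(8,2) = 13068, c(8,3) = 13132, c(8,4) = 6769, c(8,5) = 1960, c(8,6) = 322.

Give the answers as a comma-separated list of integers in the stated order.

3416930, 902055

[9] T[9,3]:8*13132+13068=118124 · T[9,4]:8*6769+13132=67284 · T[9,5]:8*1960+6769=22449 · T[9,6]:8*322+1960=4536
[10] T[10,4]:9*67284+118124=723680 · T[10,5]:9*22449+67284=269325 · T[10,6]:9*4536+22449=63273
[11] T[11,5]:10*269325+723680=3416930 · T[11,6]:10*63273+269325=902055
Read c(11,5) = 3416930, c(11,6) = 902055.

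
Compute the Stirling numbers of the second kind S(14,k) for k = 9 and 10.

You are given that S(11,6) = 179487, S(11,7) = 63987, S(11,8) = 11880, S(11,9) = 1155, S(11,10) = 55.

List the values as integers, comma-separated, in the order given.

[12] T[12,7]:7*63987+179487=627396 · T[12,8]:8*11880+63987=159027 · T[12,9]:9*1155+11880=22275 · T[12,10]:10*55+1155=1705
[13] T[13,8]:8*159027+627396=1899612 · T[13,9]:9*22275+159027=359502 · T[13,10]:10*1705+22275=39325
[14] T[14,9]:9*359502+1899612=5135130 · T[14,10]:10*39325+359502=752752
Read S(14,9) = 5135130, S(14,10) = 752752.

5135130, 752752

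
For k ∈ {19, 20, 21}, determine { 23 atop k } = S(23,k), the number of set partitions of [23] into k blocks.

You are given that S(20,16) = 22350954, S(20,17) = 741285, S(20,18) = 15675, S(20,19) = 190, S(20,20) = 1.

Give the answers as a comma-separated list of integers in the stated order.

[21] T[21,17]:17*741285+22350954=34952799 · T[21,18]:18*15675+741285=1023435 · T[21,19]:19*190+15675=19285 · T[21,20]:20*1+190=210 · T[21,21]:21*0+1=1
[22] T[22,18]:18*1023435+34952799=53374629 · T[22,19]:19*19285+1023435=1389850 · T[22,20]:20*210+19285=23485 · T[22,21]:21*1+210=231
[23] T[23,19]:19*1389850+53374629=79781779 · T[23,20]:20*23485+1389850=1859550 · T[23,21]:21*231+23485=28336
Read S(23,19) = 79781779, S(23,20) = 1859550, S(23,21) = 28336.

79781779, 1859550, 28336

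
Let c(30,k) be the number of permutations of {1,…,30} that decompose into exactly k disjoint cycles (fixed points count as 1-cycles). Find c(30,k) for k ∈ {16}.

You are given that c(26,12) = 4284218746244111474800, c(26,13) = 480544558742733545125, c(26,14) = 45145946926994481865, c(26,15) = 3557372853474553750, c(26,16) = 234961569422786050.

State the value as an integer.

691254538651580660999025

[27] T[27,13]:26*480544558742733545125+4284218746244111474800=16778377273555183648050 · T[27,14]:26*45145946926994481865+480544558742733545125=1654339178844590073615 · T[27,15]:26*3557372853474553750+45145946926994481865=137637641117332879365 · T[27,16]:26*234961569422786050+3557372853474553750=9666373658466991050
[28] T[28,14]:27*1654339178844590073615+16778377273555183648050=61445535102359115635655 · T[28,15]:27*137637641117332879365+1654339178844590073615=5370555489012577816470 · T[28,16]:27*9666373658466991050+137637641117332879365=398629729895941637715
[29] T[29,15]:28*5370555489012577816470+61445535102359115635655=211821088794711294496815 · T[29,16]:28*398629729895941637715+5370555489012577816470=16532187926098943672490
[30] T[30,16]:29*16532187926098943672490+211821088794711294496815=691254538651580660999025
Read c(30,16) = 691254538651580660999025.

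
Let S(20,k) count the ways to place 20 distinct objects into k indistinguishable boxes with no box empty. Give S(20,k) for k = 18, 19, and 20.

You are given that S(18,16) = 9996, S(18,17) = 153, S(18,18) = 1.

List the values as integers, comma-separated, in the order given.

15675, 190, 1

[19] T[19,17]:17*153+9996=12597 · T[19,18]:18*1+153=171 · T[19,19]:19*0+1=1
[20] T[20,18]:18*171+12597=15675 · T[20,19]:19*1+171=190 · T[20,20]:20*0+1=1
Read S(20,18) = 15675, S(20,19) = 190, S(20,20) = 1.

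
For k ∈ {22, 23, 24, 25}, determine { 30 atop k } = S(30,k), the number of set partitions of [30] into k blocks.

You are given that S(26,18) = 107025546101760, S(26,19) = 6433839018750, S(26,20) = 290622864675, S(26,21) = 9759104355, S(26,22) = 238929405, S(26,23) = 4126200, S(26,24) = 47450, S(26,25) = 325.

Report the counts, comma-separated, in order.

i=27: T(27,19)=107025546101760+19·6433839018750=229268487458010 | T(27,20)=6433839018750+20·290622864675=12246296312250 | T(27,21)=290622864675+21·9759104355=495564056130 | T(27,22)=9759104355+22·238929405=15015551265 | T(27,23)=238929405+23·4126200=333832005 | T(27,24)=4126200+24·47450=5265000 | T(27,25)=47450+25·325=55575
i=28: T(28,20)=229268487458010+20·12246296312250=474194413703010 | T(28,21)=12246296312250+21·495564056130=22653141490980 | T(28,22)=495564056130+22·15015551265=825906183960 | T(28,23)=15015551265+23·333832005=22693687380 | T(28,24)=333832005+24·5265000=460192005 | T(28,25)=5265000+25·55575=6654375
i=29: T(29,21)=474194413703010+21·22653141490980=949910385013590 | T(29,22)=22653141490980+22·825906183960=40823077538100 | T(29,23)=825906183960+23·22693687380=1347860993700 | T(29,24)=22693687380+24·460192005=33738295500 | T(29,25)=460192005+25·6654375=626551380
i=30: T(30,22)=949910385013590+22·40823077538100=1848018090851790 | T(30,23)=40823077538100+23·1347860993700=71823880393200 | T(30,24)=1347860993700+24·33738295500=2157580085700 | T(30,25)=33738295500+25·626551380=49402080000
Read S(30,22) = 1848018090851790, S(30,23) = 71823880393200, S(30,24) = 2157580085700, S(30,25) = 49402080000.

1848018090851790, 71823880393200, 2157580085700, 49402080000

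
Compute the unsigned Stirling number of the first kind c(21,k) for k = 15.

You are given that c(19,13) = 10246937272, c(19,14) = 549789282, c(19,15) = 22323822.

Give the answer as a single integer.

40171771630

i=20: T(20,14)=10246937272+19·549789282=20692933630 | T(20,15)=549789282+19·22323822=973941900
i=21: T(21,15)=20692933630+20·973941900=40171771630
Read c(21,15) = 40171771630.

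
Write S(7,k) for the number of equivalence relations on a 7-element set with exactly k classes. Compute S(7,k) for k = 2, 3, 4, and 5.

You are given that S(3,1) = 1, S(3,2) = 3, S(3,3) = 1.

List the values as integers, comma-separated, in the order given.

row 4: T[4][1]=1·1+0=1  T[4][2]=2·3+1=7  T[4][3]=3·1+3=6  T[4][4]=4·0+1=1
row 5: T[5][1]=1·1+0=1  T[5][2]=2·7+1=15  T[5][3]=3·6+7=25  T[5][4]=4·1+6=10  T[5][5]=5·0+1=1
row 6: T[6][1]=1·1+0=1  T[6][2]=2·15+1=31  T[6][3]=3·25+15=90  T[6][4]=4·10+25=65  T[6][5]=5·1+10=15
row 7: T[7][2]=2·31+1=63  T[7][3]=3·90+31=301  T[7][4]=4·65+90=350  T[7][5]=5·15+65=140
Read S(7,2) = 63, S(7,3) = 301, S(7,4) = 350, S(7,5) = 140.

63, 301, 350, 140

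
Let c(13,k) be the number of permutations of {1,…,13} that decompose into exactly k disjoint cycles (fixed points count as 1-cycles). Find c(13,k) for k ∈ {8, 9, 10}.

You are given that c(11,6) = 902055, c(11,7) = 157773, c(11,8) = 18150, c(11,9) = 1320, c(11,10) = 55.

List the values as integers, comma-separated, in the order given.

6926634, 749463, 55770

[12] T[12,7]:11*157773+902055=2637558 · T[12,8]:11*18150+157773=357423 · T[12,9]:11*1320+18150=32670 · T[12,10]:11*55+1320=1925
[13] T[13,8]:12*357423+2637558=6926634 · T[13,9]:12*32670+357423=749463 · T[13,10]:12*1925+32670=55770
Read c(13,8) = 6926634, c(13,9) = 749463, c(13,10) = 55770.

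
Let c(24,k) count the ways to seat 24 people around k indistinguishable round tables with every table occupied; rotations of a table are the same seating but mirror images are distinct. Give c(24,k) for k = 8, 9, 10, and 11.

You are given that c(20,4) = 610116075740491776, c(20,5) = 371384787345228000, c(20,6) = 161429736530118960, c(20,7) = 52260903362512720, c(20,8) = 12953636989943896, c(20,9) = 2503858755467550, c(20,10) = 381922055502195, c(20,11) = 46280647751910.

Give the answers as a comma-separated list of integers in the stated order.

5304713715525445812976, 1204749260161737632496, 220984454979433717396, 33081711368574204996

@21  (21,5):371384787345228000·20+610116075740491776→8037811822645051776, (21,6):161429736530118960·20+371384787345228000→3599979517947607200, (21,7):52260903362512720·20+161429736530118960→1206647803780373360, (21,8):12953636989943896·20+52260903362512720→311333643161390640, (21,9):2503858755467550·20+12953636989943896→63030812099294896, (21,10):381922055502195·20+2503858755467550→10142299865511450, (21,11):46280647751910·20+381922055502195→1307535010540395
@22  (22,6):3599979517947607200·21+8037811822645051776→83637381699544802976, (22,7):1206647803780373360·21+3599979517947607200→28939583397335447760, (22,8):311333643161390640·21+1206647803780373360→7744654310169576800, (22,9):63030812099294896·21+311333643161390640→1634980697246583456, (22,10):10142299865511450·21+63030812099294896→276019109275035346, (22,11):1307535010540395·21+10142299865511450→37600535086859745
@23  (23,7):28939583397335447760·22+83637381699544802976→720308216440924653696, (23,8):7744654310169576800·22+28939583397335447760→199321978221066137360, (23,9):1634980697246583456·22+7744654310169576800→43714229649594412832, (23,10):276019109275035346·22+1634980697246583456→7707401101297361068, (23,11):37600535086859745·22+276019109275035346→1103230881185949736
@24  (24,8):199321978221066137360·23+720308216440924653696→5304713715525445812976, (24,9):43714229649594412832·23+199321978221066137360→1204749260161737632496, (24,10):7707401101297361068·23+43714229649594412832→220984454979433717396, (24,11):1103230881185949736·23+7707401101297361068→33081711368574204996
Read c(24,8) = 5304713715525445812976, c(24,9) = 1204749260161737632496, c(24,10) = 220984454979433717396, c(24,11) = 33081711368574204996.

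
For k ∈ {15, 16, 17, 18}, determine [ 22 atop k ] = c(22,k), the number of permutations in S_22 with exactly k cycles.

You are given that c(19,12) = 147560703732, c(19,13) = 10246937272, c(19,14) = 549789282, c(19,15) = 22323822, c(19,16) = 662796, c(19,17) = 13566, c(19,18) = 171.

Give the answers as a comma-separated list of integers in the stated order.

@20  (20,13):10246937272·19+147560703732→342252511900, (20,14):549789282·19+10246937272→20692933630, (20,15):22323822·19+549789282→973941900, (20,16):662796·19+22323822→34916946, (20,17):13566·19+662796→920550, (20,18):171·19+13566→16815
@21  (21,14):20692933630·20+342252511900→756111184500, (21,15):973941900·20+20692933630→40171771630, (21,16):34916946·20+973941900→1672280820, (21,17):920550·20+34916946→53327946, (21,18):16815·20+920550→1256850
@22  (22,15):40171771630·21+756111184500→1599718388730, (22,16):1672280820·21+40171771630→75289668850, (22,17):53327946·21+1672280820→2792167686, (22,18):1256850·21+53327946→79721796
Read c(22,15) = 1599718388730, c(22,16) = 75289668850, c(22,17) = 2792167686, c(22,18) = 79721796.

1599718388730, 75289668850, 2792167686, 79721796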